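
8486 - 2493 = 5993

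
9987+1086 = 11073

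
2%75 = 2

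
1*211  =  211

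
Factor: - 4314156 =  - 2^2 * 3^1*7^2*11^1 * 23^1*29^1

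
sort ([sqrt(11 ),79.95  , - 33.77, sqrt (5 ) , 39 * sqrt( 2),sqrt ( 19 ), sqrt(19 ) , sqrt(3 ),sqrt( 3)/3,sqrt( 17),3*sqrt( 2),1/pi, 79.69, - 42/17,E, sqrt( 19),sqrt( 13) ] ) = [ - 33.77,-42/17, 1/pi,sqrt( 3 ) /3,  sqrt(3),sqrt( 5) , E,sqrt(11 ), sqrt( 13), sqrt(17 ), 3*sqrt( 2 ) , sqrt( 19), sqrt( 19 ) , sqrt( 19 ), 39*sqrt( 2 ),79.69,79.95] 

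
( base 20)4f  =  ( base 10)95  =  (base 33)2t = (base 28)3B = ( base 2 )1011111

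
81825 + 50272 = 132097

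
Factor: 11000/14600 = 5^1*11^1 *73^( - 1 )  =  55/73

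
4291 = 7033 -2742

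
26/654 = 13/327 = 0.04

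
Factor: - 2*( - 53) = 2^1*53^1 = 106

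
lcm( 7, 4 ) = 28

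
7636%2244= 904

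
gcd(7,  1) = 1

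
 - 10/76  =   - 5/38 = - 0.13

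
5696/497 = 11+229/497 = 11.46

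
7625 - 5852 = 1773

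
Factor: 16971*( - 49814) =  - 845393394=   - 2^1*3^1*5657^1*24907^1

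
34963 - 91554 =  - 56591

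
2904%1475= 1429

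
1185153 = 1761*673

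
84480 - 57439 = 27041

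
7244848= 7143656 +101192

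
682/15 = 45+7/15 = 45.47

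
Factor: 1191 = 3^1*397^1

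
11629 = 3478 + 8151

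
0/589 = 0 = 0.00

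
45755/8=45755/8 = 5719.38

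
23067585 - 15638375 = 7429210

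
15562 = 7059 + 8503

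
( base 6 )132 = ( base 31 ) 1P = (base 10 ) 56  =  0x38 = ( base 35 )1l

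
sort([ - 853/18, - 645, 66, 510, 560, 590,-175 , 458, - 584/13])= [ - 645 , - 175,-853/18  , - 584/13,66,458, 510,560,590 ] 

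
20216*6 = 121296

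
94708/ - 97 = - 94708/97 = - 976.37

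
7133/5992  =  1 + 163/856 = 1.19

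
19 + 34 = 53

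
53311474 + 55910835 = 109222309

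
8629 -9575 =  - 946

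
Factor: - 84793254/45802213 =-2^1 * 3^1*7^1*13^1 * 443^( - 1 )*103391^( - 1)*155299^1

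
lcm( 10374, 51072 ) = 663936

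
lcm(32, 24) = 96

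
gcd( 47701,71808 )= 1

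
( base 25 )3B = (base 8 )126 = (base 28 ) 32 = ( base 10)86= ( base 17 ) 51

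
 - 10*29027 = -290270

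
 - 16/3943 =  - 1 + 3927/3943 = - 0.00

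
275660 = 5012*55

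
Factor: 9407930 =2^1*5^1*7^1*134399^1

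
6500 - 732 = 5768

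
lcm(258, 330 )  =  14190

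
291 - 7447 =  - 7156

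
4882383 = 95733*51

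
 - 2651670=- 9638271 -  - 6986601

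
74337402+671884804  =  746222206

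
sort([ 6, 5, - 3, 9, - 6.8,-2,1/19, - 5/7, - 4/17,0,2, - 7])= [ -7,  -  6.8,-3,  -  2 , -5/7, - 4/17, 0, 1/19 , 2,5,6, 9] 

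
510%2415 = 510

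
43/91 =43/91 = 0.47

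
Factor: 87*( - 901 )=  - 3^1*17^1*29^1 * 53^1 = - 78387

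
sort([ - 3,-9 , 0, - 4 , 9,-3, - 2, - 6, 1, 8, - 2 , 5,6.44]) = [ - 9, - 6,-4, - 3 , - 3,-2 ,  -  2,0 , 1 , 5, 6.44,8, 9]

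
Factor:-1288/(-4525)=2^3*5^(  -  2 )*7^1*23^1 * 181^(-1)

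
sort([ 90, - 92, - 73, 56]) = [ - 92, - 73 , 56,  90 ] 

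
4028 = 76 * 53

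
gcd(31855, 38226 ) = 6371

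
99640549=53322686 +46317863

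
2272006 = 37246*61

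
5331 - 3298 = 2033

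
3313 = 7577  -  4264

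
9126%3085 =2956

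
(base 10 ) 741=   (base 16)2E5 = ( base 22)1bf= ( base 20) 1h1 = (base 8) 1345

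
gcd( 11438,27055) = 7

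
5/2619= 5/2619 = 0.00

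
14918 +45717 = 60635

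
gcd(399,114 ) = 57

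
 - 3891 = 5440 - 9331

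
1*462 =462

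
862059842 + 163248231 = 1025308073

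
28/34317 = 28/34317 =0.00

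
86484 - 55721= 30763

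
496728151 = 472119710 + 24608441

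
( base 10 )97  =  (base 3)10121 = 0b1100001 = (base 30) 37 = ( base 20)4H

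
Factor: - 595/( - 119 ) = 5^1  =  5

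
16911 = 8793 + 8118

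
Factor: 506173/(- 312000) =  - 2^( -6 )*3^( -1)*5^ ( -3 )*13^ ( - 1) * 506173^1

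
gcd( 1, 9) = 1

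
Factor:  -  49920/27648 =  - 2^( - 2)  *  3^( - 2)*5^1*13^1=   - 65/36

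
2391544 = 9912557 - 7521013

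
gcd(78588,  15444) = 36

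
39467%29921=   9546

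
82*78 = 6396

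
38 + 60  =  98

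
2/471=2/471=0.00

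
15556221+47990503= 63546724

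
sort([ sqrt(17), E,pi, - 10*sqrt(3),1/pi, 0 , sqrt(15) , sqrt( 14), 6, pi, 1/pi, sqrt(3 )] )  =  [ - 10*sqrt( 3), 0,1/pi, 1/pi , sqrt(3 ),E,pi, pi, sqrt(14 ), sqrt ( 15 ),sqrt(17), 6 ]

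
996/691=996/691 = 1.44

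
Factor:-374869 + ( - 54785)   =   - 2^1*3^1*101^1*709^1 = - 429654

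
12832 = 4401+8431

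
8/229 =8/229 = 0.03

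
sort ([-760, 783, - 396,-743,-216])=[ - 760,- 743, - 396,-216,783]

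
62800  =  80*785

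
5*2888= 14440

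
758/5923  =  758/5923 = 0.13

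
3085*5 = 15425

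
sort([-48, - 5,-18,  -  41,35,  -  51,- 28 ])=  [-51, -48, -41,-28, -18, - 5, 35] 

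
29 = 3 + 26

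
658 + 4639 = 5297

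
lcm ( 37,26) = 962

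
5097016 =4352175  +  744841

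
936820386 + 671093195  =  1607913581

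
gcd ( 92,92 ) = 92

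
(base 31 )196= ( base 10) 1246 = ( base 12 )87a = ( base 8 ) 2336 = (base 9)1634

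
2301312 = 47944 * 48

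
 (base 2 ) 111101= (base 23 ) 2F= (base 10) 61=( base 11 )56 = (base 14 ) 45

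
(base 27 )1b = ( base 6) 102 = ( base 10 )38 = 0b100110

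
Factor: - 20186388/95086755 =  -2242932/10565195 = - 2^2*3^1 * 5^ (-1 ) * 311^1*601^1 * 2113039^ ( - 1 )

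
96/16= 6 = 6.00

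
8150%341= 307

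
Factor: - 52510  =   - 2^1*5^1*59^1*89^1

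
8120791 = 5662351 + 2458440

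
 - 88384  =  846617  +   -935001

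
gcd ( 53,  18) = 1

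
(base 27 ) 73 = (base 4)3000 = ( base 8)300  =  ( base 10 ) 192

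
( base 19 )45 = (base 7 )144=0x51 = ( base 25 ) 36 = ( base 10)81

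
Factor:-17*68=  - 1156 = -2^2*17^2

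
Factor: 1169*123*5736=2^3*3^2 * 7^1 *41^1*167^1*239^1= 824762232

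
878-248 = 630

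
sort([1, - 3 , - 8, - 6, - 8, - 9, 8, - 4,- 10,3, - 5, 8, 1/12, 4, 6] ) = [ - 10, - 9, - 8,  -  8, - 6, - 5, - 4, - 3, 1/12, 1,  3,4,6,  8, 8]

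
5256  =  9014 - 3758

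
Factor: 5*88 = 440 = 2^3*5^1*11^1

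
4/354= 2/177  =  0.01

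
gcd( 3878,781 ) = 1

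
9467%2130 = 947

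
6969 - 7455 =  - 486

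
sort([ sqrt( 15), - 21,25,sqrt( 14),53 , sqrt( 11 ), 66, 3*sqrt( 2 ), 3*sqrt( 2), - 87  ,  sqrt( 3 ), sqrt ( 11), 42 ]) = [ - 87,-21, sqrt( 3 ), sqrt (11), sqrt( 11), sqrt(14 ), sqrt( 15), 3*sqrt(2),  3*sqrt ( 2 ),25, 42, 53, 66 ] 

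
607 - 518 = 89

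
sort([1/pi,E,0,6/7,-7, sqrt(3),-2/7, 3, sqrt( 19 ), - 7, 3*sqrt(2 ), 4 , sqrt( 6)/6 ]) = [ - 7, -7, - 2/7 , 0, 1/pi, sqrt( 6 ) /6, 6/7, sqrt(3 ),E,3, 4, 3*sqrt(2 ), sqrt ( 19 ) ] 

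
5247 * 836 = 4386492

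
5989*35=209615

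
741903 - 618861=123042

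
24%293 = 24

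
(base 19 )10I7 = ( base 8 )16050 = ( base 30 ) 808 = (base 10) 7208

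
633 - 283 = 350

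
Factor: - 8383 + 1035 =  - 2^2 *11^1 * 167^1=-7348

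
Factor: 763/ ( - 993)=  - 3^(-1)  *  7^1*109^1 * 331^ ( - 1)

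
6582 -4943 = 1639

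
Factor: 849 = 3^1*283^1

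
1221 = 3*407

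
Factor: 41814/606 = 3^1*23^1 = 69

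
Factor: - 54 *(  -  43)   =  2322  =  2^1 * 3^3*43^1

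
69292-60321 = 8971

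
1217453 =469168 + 748285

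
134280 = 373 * 360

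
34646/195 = 177 + 131/195 = 177.67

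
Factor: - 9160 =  - 2^3*5^1*229^1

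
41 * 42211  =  1730651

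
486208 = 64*7597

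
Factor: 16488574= 2^1*8244287^1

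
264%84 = 12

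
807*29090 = 23475630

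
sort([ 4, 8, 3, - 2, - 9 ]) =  [  -  9,-2, 3, 4,8]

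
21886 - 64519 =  - 42633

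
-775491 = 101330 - 876821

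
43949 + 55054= 99003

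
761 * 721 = 548681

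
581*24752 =14380912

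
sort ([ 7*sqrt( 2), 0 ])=[ 0, 7 * sqrt( 2)]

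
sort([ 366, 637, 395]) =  [ 366,  395, 637 ]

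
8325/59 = 141 + 6/59 = 141.10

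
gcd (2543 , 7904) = 1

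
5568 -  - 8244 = 13812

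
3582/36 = 99  +  1/2  =  99.50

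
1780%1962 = 1780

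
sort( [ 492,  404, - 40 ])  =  [-40,404, 492] 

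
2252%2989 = 2252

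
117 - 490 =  - 373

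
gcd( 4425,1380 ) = 15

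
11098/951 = 11 + 637/951 = 11.67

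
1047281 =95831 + 951450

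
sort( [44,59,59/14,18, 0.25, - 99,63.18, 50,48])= [ - 99, 0.25,59/14,18,  44,48, 50,59,  63.18 ]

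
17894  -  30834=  - 12940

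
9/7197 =3/2399= 0.00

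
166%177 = 166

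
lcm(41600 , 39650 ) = 2537600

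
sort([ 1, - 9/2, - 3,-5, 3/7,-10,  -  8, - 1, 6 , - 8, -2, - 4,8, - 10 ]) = [ - 10, - 10, - 8, - 8, - 5, - 9/2, - 4, - 3, - 2,-1, 3/7, 1,6, 8 ]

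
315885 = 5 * 63177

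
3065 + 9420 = 12485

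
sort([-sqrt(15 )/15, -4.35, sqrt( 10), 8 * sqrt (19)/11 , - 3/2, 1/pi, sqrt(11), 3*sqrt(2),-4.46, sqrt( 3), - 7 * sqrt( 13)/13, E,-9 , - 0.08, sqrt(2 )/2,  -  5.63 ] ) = [ - 9, - 5.63, - 4.46,  -  4.35, - 7*sqrt( 13)/13, - 3/2, - sqrt( 15 ) /15, - 0.08,1/pi, sqrt( 2 )/2,sqrt(3), E , sqrt (10), 8*sqrt(19)/11, sqrt( 11 ), 3 * sqrt( 2)]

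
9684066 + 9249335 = 18933401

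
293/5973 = 293/5973=0.05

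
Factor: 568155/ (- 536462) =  - 735/694  =  -2^( - 1 ) * 3^1* 5^1*7^2*347^(-1 )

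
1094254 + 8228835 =9323089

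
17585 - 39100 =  - 21515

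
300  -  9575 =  - 9275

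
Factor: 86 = 2^1*43^1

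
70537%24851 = 20835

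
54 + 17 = 71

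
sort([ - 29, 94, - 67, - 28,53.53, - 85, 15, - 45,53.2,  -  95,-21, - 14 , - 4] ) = [-95,-85,-67, - 45,-29, - 28, - 21,  -  14 , - 4,15, 53.2,53.53,94] 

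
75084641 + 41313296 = 116397937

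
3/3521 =3/3521 = 0.00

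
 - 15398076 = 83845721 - 99243797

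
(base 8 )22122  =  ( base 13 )4303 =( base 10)9298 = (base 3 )110202101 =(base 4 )2101102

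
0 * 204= 0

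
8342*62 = 517204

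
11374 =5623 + 5751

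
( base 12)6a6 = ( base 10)990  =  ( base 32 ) uu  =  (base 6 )4330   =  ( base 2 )1111011110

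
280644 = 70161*4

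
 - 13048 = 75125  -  88173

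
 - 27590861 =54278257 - 81869118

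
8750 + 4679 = 13429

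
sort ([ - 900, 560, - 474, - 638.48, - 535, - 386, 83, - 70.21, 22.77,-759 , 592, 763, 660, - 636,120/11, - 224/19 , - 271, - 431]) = [- 900, - 759,-638.48, - 636,- 535, - 474,-431, - 386, - 271,-70.21, - 224/19,120/11, 22.77 , 83,560 , 592 , 660,763 ]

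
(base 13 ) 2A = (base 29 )17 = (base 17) 22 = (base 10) 36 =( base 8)44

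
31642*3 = 94926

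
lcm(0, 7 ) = 0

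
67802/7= 9686  =  9686.00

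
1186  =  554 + 632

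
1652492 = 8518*194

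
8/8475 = 8/8475 = 0.00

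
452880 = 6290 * 72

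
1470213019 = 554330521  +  915882498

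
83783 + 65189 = 148972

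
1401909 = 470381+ 931528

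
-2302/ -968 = 2  +  183/484 = 2.38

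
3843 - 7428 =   -  3585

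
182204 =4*45551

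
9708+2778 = 12486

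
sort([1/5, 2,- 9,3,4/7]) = [ - 9,1/5 , 4/7 , 2, 3 ]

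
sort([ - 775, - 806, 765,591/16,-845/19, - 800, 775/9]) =[-806, - 800,- 775, - 845/19,591/16,775/9, 765]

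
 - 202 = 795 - 997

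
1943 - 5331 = -3388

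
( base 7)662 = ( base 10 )338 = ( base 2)101010010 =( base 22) F8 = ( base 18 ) 10E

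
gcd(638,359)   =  1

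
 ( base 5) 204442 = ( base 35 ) 5LC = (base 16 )1AD8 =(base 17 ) 16D4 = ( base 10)6872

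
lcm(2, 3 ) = 6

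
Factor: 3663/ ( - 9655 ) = -3^2*5^ (-1)*11^1*37^1*1931^(- 1 ) 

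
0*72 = 0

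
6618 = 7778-1160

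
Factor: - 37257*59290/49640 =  - 2^( - 2 )  *  3^1*7^2*11^3*17^( - 1 )*73^ ( - 1)*1129^1 = - 220896753/4964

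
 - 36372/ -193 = 188 + 88/193 = 188.46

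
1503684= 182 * 8262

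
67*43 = 2881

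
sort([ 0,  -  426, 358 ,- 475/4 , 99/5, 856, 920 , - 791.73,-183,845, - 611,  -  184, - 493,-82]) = [ - 791.73, - 611,  -  493,-426, -184, - 183,  -  475/4,-82, 0,99/5,358,  845,856,920] 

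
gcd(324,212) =4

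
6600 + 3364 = 9964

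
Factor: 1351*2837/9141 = 3^(-1 )*7^1*11^( - 1)*193^1*277^( - 1)*2837^1 = 3832787/9141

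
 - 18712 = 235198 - 253910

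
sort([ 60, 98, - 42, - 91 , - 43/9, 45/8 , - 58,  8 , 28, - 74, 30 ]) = [ - 91,-74, - 58,-42, - 43/9 , 45/8, 8, 28, 30,60, 98] 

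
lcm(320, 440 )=3520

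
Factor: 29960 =2^3*5^1*7^1*107^1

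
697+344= 1041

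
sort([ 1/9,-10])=[ - 10, 1/9]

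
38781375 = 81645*475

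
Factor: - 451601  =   - 451601^1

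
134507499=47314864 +87192635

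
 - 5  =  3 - 8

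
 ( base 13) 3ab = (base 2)1010001000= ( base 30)LI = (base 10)648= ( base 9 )800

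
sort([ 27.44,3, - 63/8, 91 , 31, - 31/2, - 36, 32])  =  [ - 36, - 31/2, - 63/8, 3, 27.44, 31, 32,91]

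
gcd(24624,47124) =36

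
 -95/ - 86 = 1 + 9/86= 1.10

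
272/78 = 136/39 = 3.49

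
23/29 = 23/29 = 0.79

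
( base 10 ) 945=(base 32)th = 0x3b1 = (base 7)2520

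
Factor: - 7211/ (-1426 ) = 2^( - 1 )*23^( - 1 )*31^( - 1)*7211^1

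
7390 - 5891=1499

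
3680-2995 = 685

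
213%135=78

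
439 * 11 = 4829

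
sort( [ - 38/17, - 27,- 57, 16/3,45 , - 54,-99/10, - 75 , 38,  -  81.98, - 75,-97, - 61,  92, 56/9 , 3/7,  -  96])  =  [ - 97, - 96, - 81.98, - 75, - 75,- 61, - 57,  -  54,-27,-99/10, - 38/17 , 3/7,16/3, 56/9,38,45,92 ] 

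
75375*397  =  29923875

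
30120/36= 2510/3 = 836.67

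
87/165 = 29/55 = 0.53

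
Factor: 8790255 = 3^3*5^1*19^1*23^1*149^1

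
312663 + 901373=1214036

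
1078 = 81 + 997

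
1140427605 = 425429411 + 714998194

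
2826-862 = 1964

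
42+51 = 93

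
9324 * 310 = 2890440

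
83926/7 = 83926/7=11989.43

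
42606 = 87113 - 44507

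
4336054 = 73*59398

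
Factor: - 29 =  - 29^1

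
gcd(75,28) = 1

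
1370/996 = 685/498 = 1.38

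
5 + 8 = 13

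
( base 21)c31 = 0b1010011101100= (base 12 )3124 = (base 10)5356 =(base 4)1103230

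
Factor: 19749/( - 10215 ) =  - 29/15 = - 3^( - 1)*5^( -1)*29^1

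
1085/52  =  20+45/52 = 20.87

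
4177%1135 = 772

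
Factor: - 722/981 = - 2^1 *3^( - 2)*19^2*109^( - 1)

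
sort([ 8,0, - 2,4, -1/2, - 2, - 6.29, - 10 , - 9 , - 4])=[ - 10, - 9, - 6.29, - 4, - 2, - 2, -1/2,0,4,8]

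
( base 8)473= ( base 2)100111011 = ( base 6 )1243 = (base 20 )FF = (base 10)315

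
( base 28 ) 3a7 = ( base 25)45e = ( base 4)221033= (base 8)5117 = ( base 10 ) 2639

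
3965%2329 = 1636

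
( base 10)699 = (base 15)319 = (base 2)1010111011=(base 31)MH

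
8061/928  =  8 + 637/928 = 8.69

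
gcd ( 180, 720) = 180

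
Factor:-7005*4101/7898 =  - 28727505/7898 = -2^(-1)*3^2 * 5^1*11^( - 1)*359^(-1 )*467^1 * 1367^1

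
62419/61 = 62419/61 = 1023.26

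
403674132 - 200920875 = 202753257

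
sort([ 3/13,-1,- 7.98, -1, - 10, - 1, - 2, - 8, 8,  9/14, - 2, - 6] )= [ -10, - 8 , - 7.98,  -  6,-2, - 2, - 1,  -  1,-1,  3/13, 9/14, 8 ] 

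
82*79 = 6478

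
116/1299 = 116/1299 = 0.09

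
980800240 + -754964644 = 225835596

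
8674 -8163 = 511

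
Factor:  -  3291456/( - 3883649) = 15168/17897=2^6*3^1*11^( - 1)*79^1 * 1627^(  -  1 ) 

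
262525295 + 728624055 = 991149350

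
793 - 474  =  319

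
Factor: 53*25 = 1325 = 5^2 * 53^1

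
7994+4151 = 12145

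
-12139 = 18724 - 30863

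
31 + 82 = 113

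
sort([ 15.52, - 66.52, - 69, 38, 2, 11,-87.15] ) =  [- 87.15, - 69, - 66.52, 2, 11, 15.52,38]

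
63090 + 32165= 95255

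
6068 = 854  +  5214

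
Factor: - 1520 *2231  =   - 3391120  =  - 2^4*5^1*19^1*23^1*97^1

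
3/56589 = 1/18863 = 0.00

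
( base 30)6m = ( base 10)202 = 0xca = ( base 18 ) B4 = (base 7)406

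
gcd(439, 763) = 1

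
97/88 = 1+9/88 = 1.10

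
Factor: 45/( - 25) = -3^2*5^(-1) = -9/5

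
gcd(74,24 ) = 2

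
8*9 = 72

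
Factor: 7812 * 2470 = 2^3 * 3^2 *5^1*7^1*13^1*19^1*31^1 = 19295640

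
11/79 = 11/79 = 0.14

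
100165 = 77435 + 22730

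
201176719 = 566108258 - 364931539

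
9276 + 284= 9560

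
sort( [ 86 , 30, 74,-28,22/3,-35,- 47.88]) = [ - 47.88,-35, - 28,22/3, 30,74,86] 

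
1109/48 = 23 + 5/48 = 23.10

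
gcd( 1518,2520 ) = 6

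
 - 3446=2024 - 5470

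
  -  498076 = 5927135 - 6425211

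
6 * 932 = 5592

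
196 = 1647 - 1451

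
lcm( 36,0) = 0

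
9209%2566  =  1511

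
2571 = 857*3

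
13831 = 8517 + 5314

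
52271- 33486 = 18785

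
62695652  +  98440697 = 161136349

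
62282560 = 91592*680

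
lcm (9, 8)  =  72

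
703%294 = 115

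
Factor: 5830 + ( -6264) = -434 = -2^1*7^1 *31^1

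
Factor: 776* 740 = 574240 = 2^5*5^1*37^1  *97^1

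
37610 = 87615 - 50005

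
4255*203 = 863765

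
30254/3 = 10084 + 2/3 = 10084.67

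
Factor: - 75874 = - 2^1*59^1 * 643^1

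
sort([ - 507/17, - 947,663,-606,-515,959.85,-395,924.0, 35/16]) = [- 947, - 606, - 515, - 395,-507/17, 35/16, 663, 924.0,959.85]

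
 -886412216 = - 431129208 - 455283008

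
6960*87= 605520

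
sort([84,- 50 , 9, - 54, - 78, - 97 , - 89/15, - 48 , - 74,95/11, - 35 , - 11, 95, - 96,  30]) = [  -  97,-96, - 78, - 74, - 54, - 50 ,-48, - 35, - 11, - 89/15,95/11, 9, 30, 84, 95]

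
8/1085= 8/1085 =0.01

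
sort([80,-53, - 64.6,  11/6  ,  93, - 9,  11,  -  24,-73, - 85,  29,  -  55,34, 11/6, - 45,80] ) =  [ - 85, - 73,- 64.6, - 55,  -  53  , - 45 ,  -  24,  -  9,11/6, 11/6,11,29,34,80,  80,93]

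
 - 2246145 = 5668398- 7914543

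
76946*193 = 14850578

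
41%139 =41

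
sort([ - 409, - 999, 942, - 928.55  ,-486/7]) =[-999, - 928.55, - 409, - 486/7, 942]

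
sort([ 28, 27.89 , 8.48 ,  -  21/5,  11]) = [ - 21/5,  8.48, 11,27.89, 28] 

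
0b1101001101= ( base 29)104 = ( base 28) 125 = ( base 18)2AH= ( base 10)845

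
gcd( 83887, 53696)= 1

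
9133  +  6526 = 15659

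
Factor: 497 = 7^1*71^1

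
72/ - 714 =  - 1 +107/119 = - 0.10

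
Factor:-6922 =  - 2^1*3461^1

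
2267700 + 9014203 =11281903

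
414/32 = 207/16 =12.94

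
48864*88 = 4300032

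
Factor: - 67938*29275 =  - 2^1 * 3^1*5^2*13^2 *67^1*1171^1 = - 1988884950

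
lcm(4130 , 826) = 4130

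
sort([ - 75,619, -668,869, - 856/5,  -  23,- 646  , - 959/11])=[ - 668 ,  -  646,  -  856/5, - 959/11, -75,  -  23, 619,869]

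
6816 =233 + 6583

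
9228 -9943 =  - 715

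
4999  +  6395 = 11394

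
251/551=251/551 = 0.46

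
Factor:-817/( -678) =2^( - 1 ) * 3^( - 1)*19^1*43^1* 113^( -1 ) 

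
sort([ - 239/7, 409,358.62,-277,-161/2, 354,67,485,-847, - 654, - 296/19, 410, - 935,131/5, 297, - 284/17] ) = [-935, - 847, - 654,- 277,-161/2, - 239/7, - 284/17, - 296/19,131/5, 67, 297,354, 358.62, 409,410, 485]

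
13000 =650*20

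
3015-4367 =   -  1352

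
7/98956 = 7/98956=0.00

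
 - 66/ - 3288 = 11/548 = 0.02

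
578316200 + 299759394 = 878075594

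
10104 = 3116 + 6988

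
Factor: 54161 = 41^1 * 1321^1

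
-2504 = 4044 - 6548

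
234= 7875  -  7641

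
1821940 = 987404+834536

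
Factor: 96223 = 96223^1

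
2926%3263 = 2926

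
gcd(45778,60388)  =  974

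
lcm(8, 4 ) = 8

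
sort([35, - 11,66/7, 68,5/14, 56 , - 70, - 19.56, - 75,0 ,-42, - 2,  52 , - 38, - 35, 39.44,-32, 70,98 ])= [ - 75,  -  70, - 42 , - 38, - 35,-32, - 19.56, - 11, - 2, 0,5/14,66/7,35,39.44, 52,56,  68, 70,98 ] 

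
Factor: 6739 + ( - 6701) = 38 = 2^1*19^1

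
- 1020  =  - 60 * 17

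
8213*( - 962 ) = - 7900906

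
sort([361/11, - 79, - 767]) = [ - 767, - 79,361/11]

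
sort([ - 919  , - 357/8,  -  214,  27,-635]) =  [  -  919,- 635, -214,  -  357/8,  27]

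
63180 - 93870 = -30690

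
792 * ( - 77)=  - 60984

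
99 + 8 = 107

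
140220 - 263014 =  - 122794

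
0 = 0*73941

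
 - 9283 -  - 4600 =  - 4683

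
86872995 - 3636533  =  83236462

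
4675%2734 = 1941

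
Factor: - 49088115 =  - 3^2*5^1 * 19^1 * 57413^1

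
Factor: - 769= - 769^1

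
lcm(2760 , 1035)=8280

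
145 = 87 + 58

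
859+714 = 1573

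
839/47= 839/47 = 17.85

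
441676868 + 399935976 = 841612844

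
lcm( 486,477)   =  25758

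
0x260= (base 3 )211112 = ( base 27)me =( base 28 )LK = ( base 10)608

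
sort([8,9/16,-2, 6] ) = [ - 2,9/16,6 , 8]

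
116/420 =29/105  =  0.28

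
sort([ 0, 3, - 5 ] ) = [ - 5 , 0,3 ] 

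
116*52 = 6032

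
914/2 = 457 = 457.00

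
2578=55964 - 53386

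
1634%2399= 1634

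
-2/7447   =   - 1 + 7445/7447 = - 0.00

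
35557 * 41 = 1457837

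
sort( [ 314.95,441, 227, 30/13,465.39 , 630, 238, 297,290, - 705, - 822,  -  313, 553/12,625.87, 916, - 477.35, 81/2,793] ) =[ - 822,  -  705,-477.35,-313, 30/13, 81/2, 553/12, 227, 238, 290,297,314.95, 441 , 465.39,625.87,630,793, 916 ] 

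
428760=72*5955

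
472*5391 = 2544552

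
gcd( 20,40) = 20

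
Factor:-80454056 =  - 2^3*19^1*179^1*2957^1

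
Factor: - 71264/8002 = -35632/4001  =  - 2^4*17^1*131^1*4001^( - 1 ) 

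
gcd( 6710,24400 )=610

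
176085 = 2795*63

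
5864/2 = 2932 = 2932.00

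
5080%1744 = 1592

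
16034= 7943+8091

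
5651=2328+3323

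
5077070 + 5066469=10143539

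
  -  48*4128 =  - 198144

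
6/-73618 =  - 1 + 36806/36809 = - 0.00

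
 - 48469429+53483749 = 5014320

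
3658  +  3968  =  7626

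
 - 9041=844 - 9885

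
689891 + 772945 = 1462836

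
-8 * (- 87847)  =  702776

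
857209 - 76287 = 780922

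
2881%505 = 356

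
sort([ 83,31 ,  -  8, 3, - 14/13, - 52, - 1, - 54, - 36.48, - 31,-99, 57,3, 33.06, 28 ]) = [ - 99, - 54, - 52 , - 36.48, - 31,  -  8, - 14/13,- 1,3, 3,28,31,33.06,57,83]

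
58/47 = 1 + 11/47 = 1.23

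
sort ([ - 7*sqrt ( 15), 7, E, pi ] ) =[ - 7*sqrt(15),E, pi, 7]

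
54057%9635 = 5882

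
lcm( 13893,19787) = 652971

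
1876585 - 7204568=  - 5327983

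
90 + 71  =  161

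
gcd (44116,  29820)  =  4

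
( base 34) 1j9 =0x713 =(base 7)5165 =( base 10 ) 1811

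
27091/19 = 1425 + 16/19 = 1425.84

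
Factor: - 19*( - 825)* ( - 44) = - 2^2 *3^1*5^2*11^2 * 19^1 = - 689700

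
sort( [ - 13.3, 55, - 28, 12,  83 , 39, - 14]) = [-28, - 14,-13.3, 12,  39,55,83 ] 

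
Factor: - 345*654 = -225630 =-2^1*3^2 * 5^1 * 23^1*109^1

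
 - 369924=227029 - 596953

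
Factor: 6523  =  11^1*593^1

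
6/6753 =2/2251 = 0.00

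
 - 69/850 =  - 1+781/850 = -0.08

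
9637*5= 48185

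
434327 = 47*9241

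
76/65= 76/65 = 1.17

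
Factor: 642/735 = 2^1 * 5^(-1)*7^(  -  2) * 107^1=214/245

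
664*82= 54448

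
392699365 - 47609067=345090298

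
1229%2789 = 1229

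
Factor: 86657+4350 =91007=7^1*13001^1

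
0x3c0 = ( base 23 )1ih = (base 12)680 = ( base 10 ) 960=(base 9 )1276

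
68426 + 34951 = 103377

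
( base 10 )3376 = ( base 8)6460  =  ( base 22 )6LA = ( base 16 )D30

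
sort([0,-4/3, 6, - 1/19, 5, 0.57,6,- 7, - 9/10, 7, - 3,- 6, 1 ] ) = [- 7, - 6, - 3, - 4/3, - 9/10, - 1/19, 0, 0.57, 1, 5 , 6, 6, 7] 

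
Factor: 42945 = 3^1*5^1*7^1 * 409^1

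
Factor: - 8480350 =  - 2^1*5^2*169607^1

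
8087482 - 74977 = 8012505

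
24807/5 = 24807/5 = 4961.40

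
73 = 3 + 70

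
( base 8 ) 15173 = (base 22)e03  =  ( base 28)8I3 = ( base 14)2683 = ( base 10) 6779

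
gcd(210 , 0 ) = 210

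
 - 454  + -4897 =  - 5351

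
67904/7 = 67904/7 = 9700.57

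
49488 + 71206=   120694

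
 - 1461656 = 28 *(  -  52202 )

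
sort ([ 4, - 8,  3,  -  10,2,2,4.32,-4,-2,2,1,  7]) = [ - 10, - 8,-4,-2,1,2,2, 2, 3, 4,4.32,7] 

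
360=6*60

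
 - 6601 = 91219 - 97820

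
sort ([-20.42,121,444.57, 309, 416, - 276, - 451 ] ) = [ - 451, - 276, - 20.42,121 , 309,416 , 444.57]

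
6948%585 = 513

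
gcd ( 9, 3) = 3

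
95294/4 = 47647/2 = 23823.50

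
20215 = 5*4043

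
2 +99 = 101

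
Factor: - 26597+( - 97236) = - 123833^1=- 123833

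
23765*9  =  213885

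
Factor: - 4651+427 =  - 2^7*3^1*11^1 = - 4224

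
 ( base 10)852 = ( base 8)1524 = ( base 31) RF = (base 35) oc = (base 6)3540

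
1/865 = 1/865 = 0.00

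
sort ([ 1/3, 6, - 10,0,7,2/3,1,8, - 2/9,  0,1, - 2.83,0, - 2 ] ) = [ - 10, - 2.83, - 2, - 2/9 , 0,0, 0,1/3, 2/3, 1 , 1,6,7, 8 ]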